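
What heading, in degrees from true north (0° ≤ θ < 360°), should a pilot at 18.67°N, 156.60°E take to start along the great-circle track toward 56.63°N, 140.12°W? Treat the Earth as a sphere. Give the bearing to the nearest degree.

35°

Δλ = -140.12 − 156.60 = -296.72°; wrapped into (−180°, 180°]: 63.28°.
θ = atan2( sin Δλ · cos φ₂ , cos φ₁ · sin φ₂ − sin φ₁ · cos φ₂ · cos Δλ )
  = atan2(0.49131, 0.71202) = 34.606° → normalised to [0°, 360°): 34.606°.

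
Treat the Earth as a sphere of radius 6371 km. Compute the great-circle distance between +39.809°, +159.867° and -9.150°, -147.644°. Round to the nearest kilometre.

7661 km

Δλ = -147.644 − 159.867 = -307.511°; wrapped into (−180°, 180°]: 52.489°.
Δφ = -9.150 − 39.809 = -48.959°.
a = sin²(Δφ/2) + cos φ₁ · cos φ₂ · sin²(Δλ/2) = 0.320002.
c = 2·atan2(√a, √(1−a)) = 1.20253 rad → d = 6371·c ≈ 7661.34 km.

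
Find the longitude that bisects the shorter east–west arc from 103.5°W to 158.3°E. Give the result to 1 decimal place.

152.6°W

Signed shortest Δλ from -103.5° to +158.3° is -98.2°.
Midpoint longitude = -103.5° + (-98.2°)/2 = -103.5° − 49.1° = -152.6°.
(The naïve average (-103.5 + +158.3)/2 = 27.4° is on the wrong side of the globe.)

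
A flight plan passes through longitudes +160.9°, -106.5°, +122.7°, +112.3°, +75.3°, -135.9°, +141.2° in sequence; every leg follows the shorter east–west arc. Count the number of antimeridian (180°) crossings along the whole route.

Leg 1: +160.9° → -106.5°, shortest Δλ = 92.6° (east) — crosses 180°.
Leg 2: -106.5° → +122.7°, shortest Δλ = -130.8° (west) — crosses 180°.
Leg 3: +122.7° → +112.3°, shortest Δλ = -10.4° (west) — does not cross 180°.
Leg 4: +112.3° → +75.3°, shortest Δλ = -37.0° (west) — does not cross 180°.
Leg 5: +75.3° → -135.9°, shortest Δλ = 148.8° (east) — crosses 180°.
Leg 6: -135.9° → +141.2°, shortest Δλ = -82.9° (west) — crosses 180°.
Total crossings: 4.

4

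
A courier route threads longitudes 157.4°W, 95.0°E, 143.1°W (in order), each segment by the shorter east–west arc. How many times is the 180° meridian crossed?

Leg 1: -157.4° → +95.0°, shortest Δλ = -107.6° (west) — crosses 180°.
Leg 2: +95.0° → -143.1°, shortest Δλ = 121.9° (east) — crosses 180°.
Total crossings: 2.

2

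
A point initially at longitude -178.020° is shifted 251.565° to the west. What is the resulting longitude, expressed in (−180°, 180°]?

Start at -178.020°; shift −251.565° → -429.585°.
-429.585° lies outside (−180°, 180°]; add 360° → -69.585°.

-69.585°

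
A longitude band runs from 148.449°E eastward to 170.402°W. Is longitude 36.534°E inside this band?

Band width going east from +148.449° to -170.402°: ((-170.402 − 148.449) mod 360) = 41.149°.
Offset of +36.534° east of the west edge: ((36.534 − 148.449) mod 360) = 248.085°.
248.085° > 41.149° ⇒ outside.

No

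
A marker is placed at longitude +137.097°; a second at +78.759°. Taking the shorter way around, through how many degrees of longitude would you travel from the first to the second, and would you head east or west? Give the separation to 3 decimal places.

Raw difference: 78.759 − 137.097 = -58.338°.
Normalise into (−180°, 180°]: -58.338° stays -58.338°.
Negative ⇒ the second point lies to the west; separation 58.338°.

58.338° west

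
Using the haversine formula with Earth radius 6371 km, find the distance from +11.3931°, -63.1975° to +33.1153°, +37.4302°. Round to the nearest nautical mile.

5553 nmi

Δλ = 37.4302 − -63.1975 = 100.6277°.
Δφ = 33.1153 − 11.3931 = 21.7222°.
a = sin²(Δφ/2) + cos φ₁ · cos φ₂ · sin²(Δλ/2) = 0.521753.
c = 2·atan2(√a, √(1−a)) = 1.61432 rad → d = 6371·c ≈ 10284.81 km ≈ 5553.35 nmi.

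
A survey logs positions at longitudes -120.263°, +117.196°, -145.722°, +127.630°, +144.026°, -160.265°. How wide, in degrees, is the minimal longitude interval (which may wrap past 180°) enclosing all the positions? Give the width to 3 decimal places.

122.541°

Sort the longitudes: -160.265°, -145.722°, -120.263°, +117.196°, +127.630°, +144.026°.
Eastward gaps between consecutive values (wrapping around): 14.543°, 25.459°, 237.459°, 10.434°, 16.396°, 55.709°.
Largest gap = 237.459° ⇒ minimal covering band is its complement: 360° − 237.459° = 122.541°.
Band runs from +117.196° eastward to -120.263°, crossing the antimeridian.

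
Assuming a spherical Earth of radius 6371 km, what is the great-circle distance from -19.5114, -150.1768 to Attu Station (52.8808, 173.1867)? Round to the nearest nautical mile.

Δλ = 173.1867 − -150.1768 = 323.3635°; wrapped into (−180°, 180°]: -36.6365°.
Δφ = 52.8808 − -19.5114 = 72.3922°.
a = sin²(Δφ/2) + cos φ₁ · cos φ₂ · sin²(Δλ/2) = 0.404939.
c = 2·atan2(√a, √(1−a)) = 1.37951 rad → d = 6371·c ≈ 8788.86 km ≈ 4745.60 nmi.

4746 nmi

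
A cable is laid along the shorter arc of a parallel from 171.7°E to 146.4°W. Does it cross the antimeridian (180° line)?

Yes

Naïve |-146.4 − 171.7| = 318.1° > 180°, so the shorter arc goes the other way round — across 180°.
Signed shortest Δλ = ((-146.4 − 171.7 + 180) mod 360) − 180 = 41.9°.
Going east by 41.9° from +171.7° passes through 180° before reaching -146.4°.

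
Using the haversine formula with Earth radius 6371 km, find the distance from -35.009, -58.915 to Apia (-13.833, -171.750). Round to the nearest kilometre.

11105 km

Δλ = -171.750 − -58.915 = -112.835°.
Δφ = -13.833 − -35.009 = 21.176°.
a = sin²(Δφ/2) + cos φ₁ · cos φ₂ · sin²(Δλ/2) = 0.585736.
c = 2·atan2(√a, √(1−a)) = 1.74312 rad → d = 6371·c ≈ 11105.42 km.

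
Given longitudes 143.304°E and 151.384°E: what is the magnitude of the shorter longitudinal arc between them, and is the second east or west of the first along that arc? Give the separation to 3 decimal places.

Raw difference: 151.384 − 143.304 = 8.08°.
Normalise into (−180°, 180°]: 8.08° stays 8.08°.
Positive ⇒ the second point lies to the east; separation 8.080°.

8.080° east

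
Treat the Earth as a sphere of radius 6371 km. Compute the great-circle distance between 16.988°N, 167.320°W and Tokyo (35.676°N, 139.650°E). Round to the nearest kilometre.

Δλ = 139.650 − -167.320 = 306.970°; wrapped into (−180°, 180°]: -53.030°.
Δφ = 35.676 − 16.988 = 18.688°.
a = sin²(Δφ/2) + cos φ₁ · cos φ₂ · sin²(Δλ/2) = 0.181195.
c = 2·atan2(√a, √(1−a)) = 0.87941 rad → d = 6371·c ≈ 5602.69 km.

5603 km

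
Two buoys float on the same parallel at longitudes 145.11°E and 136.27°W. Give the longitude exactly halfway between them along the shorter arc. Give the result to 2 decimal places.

175.58°W

Signed shortest Δλ from +145.11° to -136.27° is +78.62°.
Midpoint longitude = +145.11° + (+78.62°)/2 = +145.11° + 39.31° = +184.42°.
Normalise into (−180°, 180°]: -175.58°.
(The naïve average (+145.11 + -136.27)/2 = 4.42° is on the wrong side of the globe.)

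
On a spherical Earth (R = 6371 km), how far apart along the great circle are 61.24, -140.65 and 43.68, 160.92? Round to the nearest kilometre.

4230 km

Δλ = 160.92 − -140.65 = 301.57°; wrapped into (−180°, 180°]: -58.43°.
Δφ = 43.68 − 61.24 = -17.56°.
a = sin²(Δφ/2) + cos φ₁ · cos φ₂ · sin²(Δλ/2) = 0.106195.
c = 2·atan2(√a, √(1−a)) = 0.66388 rad → d = 6371·c ≈ 4229.56 km.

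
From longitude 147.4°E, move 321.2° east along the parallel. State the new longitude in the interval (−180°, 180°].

108.6°E

Start at +147.4°; shift +321.2° → +468.6°.
+468.6° lies outside (−180°, 180°]; subtract 360° → +108.6°.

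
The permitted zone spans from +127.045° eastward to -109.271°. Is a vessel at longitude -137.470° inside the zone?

Yes

Band width going east from +127.045° to -109.271°: ((-109.271 − 127.045) mod 360) = 123.684°.
Offset of -137.470° east of the west edge: ((-137.470 − 127.045) mod 360) = 95.485°.
95.485° ≤ 123.684° ⇒ inside.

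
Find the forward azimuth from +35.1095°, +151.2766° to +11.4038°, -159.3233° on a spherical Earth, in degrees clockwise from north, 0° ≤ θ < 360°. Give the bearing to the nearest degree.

105°

Δλ = -159.3233 − 151.2766 = -310.5999°; wrapped into (−180°, 180°]: 49.4001°.
θ = atan2( sin Δλ · cos φ₂ , cos φ₁ · sin φ₂ − sin φ₁ · cos φ₂ · cos Δλ )
  = atan2(0.74428, -0.20515) = 105.410° → normalised to [0°, 360°): 105.410°.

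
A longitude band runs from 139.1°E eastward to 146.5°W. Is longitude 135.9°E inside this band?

Band width going east from +139.1° to -146.5°: ((-146.5 − 139.1) mod 360) = 74.4°.
Offset of +135.9° east of the west edge: ((135.9 − 139.1) mod 360) = 356.8°.
356.8° > 74.4° ⇒ outside.

No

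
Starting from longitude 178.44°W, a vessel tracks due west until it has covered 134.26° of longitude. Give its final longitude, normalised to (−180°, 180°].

Start at -178.44°; shift −134.26° → -312.70°.
-312.70° lies outside (−180°, 180°]; add 360° → +47.30°.

47.30°E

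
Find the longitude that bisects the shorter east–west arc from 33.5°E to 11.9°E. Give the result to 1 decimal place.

22.7°E

Signed shortest Δλ from +33.5° to +11.9° is -21.6°.
Midpoint longitude = +33.5° + (-21.6°)/2 = +33.5° − 10.8° = +22.7°.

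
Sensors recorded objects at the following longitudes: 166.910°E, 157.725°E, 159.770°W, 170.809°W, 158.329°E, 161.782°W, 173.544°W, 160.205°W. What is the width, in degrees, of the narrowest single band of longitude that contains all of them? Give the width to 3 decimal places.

Sort the longitudes: -173.544°, -170.809°, -161.782°, -160.205°, -159.770°, +157.725°, +158.329°, +166.910°.
Eastward gaps between consecutive values (wrapping around): 2.735°, 9.027°, 1.577°, 0.435°, 317.495°, 0.604°, 8.581°, 19.546°.
Largest gap = 317.495° ⇒ minimal covering band is its complement: 360° − 317.495° = 42.505°.
Band runs from +157.725° eastward to -159.770°, crossing the antimeridian.

42.505°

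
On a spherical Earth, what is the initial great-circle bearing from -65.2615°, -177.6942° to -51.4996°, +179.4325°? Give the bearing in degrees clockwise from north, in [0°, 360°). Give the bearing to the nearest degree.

353°

Δλ = 179.4325 − -177.6942 = 357.1267°; wrapped into (−180°, 180°]: -2.8733°.
θ = atan2( sin Δλ · cos φ₂ , cos φ₁ · sin φ₂ − sin φ₁ · cos φ₂ · cos Δλ )
  = atan2(-0.03121, 0.23718) = -7.495° → normalised to [0°, 360°): 352.505°.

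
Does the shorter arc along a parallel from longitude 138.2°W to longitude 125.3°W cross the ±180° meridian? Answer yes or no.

Signed shortest Δλ = ((-125.3 − -138.2 + 180) mod 360) − 180 = 12.9°.
Going east by 12.9° from -138.2° reaches -125.3° without touching 180°.

No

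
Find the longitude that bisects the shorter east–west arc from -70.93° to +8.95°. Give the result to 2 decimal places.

Signed shortest Δλ from -70.93° to +8.95° is +79.88°.
Midpoint longitude = -70.93° + (+79.88°)/2 = -70.93° + 39.94° = -30.99°.

-30.99°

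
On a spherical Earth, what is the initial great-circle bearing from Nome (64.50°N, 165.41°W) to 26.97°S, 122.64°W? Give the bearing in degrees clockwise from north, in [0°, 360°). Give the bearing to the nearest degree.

Δλ = -122.64 − -165.41 = 42.77°.
θ = atan2( sin Δλ · cos φ₂ , cos φ₁ · sin φ₂ − sin φ₁ · cos φ₂ · cos Δλ )
  = atan2(0.60521, -0.78576) = 142.396° → normalised to [0°, 360°): 142.396°.

142°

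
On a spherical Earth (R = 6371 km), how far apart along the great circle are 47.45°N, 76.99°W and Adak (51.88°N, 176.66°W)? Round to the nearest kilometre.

6602 km

Δλ = -176.66 − -76.99 = -99.67°.
Δφ = 51.88 − 47.45 = 4.43°.
a = sin²(Δφ/2) + cos φ₁ · cos φ₂ · sin²(Δλ/2) = 0.245277.
c = 2·atan2(√a, √(1−a)) = 1.03625 rad → d = 6371·c ≈ 6601.98 km.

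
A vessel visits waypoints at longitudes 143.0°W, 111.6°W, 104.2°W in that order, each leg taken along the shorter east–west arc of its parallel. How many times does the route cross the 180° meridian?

Leg 1: -143.0° → -111.6°, shortest Δλ = 31.4° (east) — does not cross 180°.
Leg 2: -111.6° → -104.2°, shortest Δλ = 7.4° (east) — does not cross 180°.
Total crossings: 0.

0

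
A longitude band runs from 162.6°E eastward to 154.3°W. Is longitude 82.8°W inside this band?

Band width going east from +162.6° to -154.3°: ((-154.3 − 162.6) mod 360) = 43.1°.
Offset of -82.8° east of the west edge: ((-82.8 − 162.6) mod 360) = 114.6°.
114.6° > 43.1° ⇒ outside.

No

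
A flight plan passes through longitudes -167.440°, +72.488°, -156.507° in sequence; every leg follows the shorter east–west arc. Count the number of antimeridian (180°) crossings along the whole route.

Leg 1: -167.440° → +72.488°, shortest Δλ = -120.072° (west) — crosses 180°.
Leg 2: +72.488° → -156.507°, shortest Δλ = 131.005° (east) — crosses 180°.
Total crossings: 2.

2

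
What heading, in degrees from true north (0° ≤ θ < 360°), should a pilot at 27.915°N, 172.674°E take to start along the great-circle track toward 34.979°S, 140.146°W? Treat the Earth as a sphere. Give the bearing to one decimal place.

Δλ = -140.146 − 172.674 = -312.820°; wrapped into (−180°, 180°]: 47.180°.
θ = atan2( sin Δλ · cos φ₂ , cos φ₁ · sin φ₂ − sin φ₁ · cos φ₂ · cos Δλ )
  = atan2(0.60100, -0.76730) = 141.930° → normalised to [0°, 360°): 141.930°.

141.9°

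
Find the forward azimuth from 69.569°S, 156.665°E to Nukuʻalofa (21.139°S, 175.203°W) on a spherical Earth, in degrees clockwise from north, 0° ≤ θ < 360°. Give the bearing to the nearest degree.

Δλ = -175.203 − 156.665 = -331.868°; wrapped into (−180°, 180°]: 28.132°.
θ = atan2( sin Δλ · cos φ₂ , cos φ₁ · sin φ₂ − sin φ₁ · cos φ₂ · cos Δλ )
  = atan2(0.43978, 0.64489) = 34.292° → normalised to [0°, 360°): 34.292°.

34°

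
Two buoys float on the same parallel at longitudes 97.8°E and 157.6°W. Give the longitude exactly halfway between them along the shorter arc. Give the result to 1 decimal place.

150.1°E

Signed shortest Δλ from +97.8° to -157.6° is +104.6°.
Midpoint longitude = +97.8° + (+104.6°)/2 = +97.8° + 52.3° = +150.1°.
(The naïve average (+97.8 + -157.6)/2 = -29.9° is on the wrong side of the globe.)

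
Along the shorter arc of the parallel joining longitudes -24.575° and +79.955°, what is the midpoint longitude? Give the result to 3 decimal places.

+27.690°

Signed shortest Δλ from -24.575° to +79.955° is +104.530°.
Midpoint longitude = -24.575° + (+104.530°)/2 = -24.575° + 52.265° = +27.690°.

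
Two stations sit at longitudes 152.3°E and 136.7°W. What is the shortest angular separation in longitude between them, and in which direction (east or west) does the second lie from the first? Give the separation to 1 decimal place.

Raw difference: -136.7 − 152.3 = -289.0°.
Normalise into (−180°, 180°]: -289.0° + 360° = 71.0°.
Positive ⇒ the second point lies to the east; separation 71.0°.

71.0° east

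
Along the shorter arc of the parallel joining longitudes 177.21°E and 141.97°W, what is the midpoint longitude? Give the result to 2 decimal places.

Signed shortest Δλ from +177.21° to -141.97° is +40.82°.
Midpoint longitude = +177.21° + (+40.82°)/2 = +177.21° + 20.41° = +197.62°.
Normalise into (−180°, 180°]: -162.38°.
(The naïve average (+177.21 + -141.97)/2 = 17.62° is on the wrong side of the globe.)

162.38°W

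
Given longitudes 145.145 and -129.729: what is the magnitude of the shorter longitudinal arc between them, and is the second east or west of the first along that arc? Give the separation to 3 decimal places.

85.126° east

Raw difference: -129.729 − 145.145 = -274.874°.
Normalise into (−180°, 180°]: -274.874° + 360° = 85.126°.
Positive ⇒ the second point lies to the east; separation 85.126°.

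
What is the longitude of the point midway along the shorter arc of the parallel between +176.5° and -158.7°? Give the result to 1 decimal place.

Signed shortest Δλ from +176.5° to -158.7° is +24.8°.
Midpoint longitude = +176.5° + (+24.8°)/2 = +176.5° + 12.4° = +188.9°.
Normalise into (−180°, 180°]: -171.1°.
(The naïve average (+176.5 + -158.7)/2 = 8.9° is on the wrong side of the globe.)

-171.1°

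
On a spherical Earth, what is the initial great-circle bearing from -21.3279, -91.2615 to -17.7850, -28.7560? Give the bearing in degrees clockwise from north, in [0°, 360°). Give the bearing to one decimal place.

Δλ = -28.7560 − -91.2615 = 62.5055°.
θ = atan2( sin Δλ · cos φ₂ , cos φ₁ · sin φ₂ − sin φ₁ · cos φ₂ · cos Δλ )
  = atan2(0.84466, -0.12464) = 98.394° → normalised to [0°, 360°): 98.394°.

98.4°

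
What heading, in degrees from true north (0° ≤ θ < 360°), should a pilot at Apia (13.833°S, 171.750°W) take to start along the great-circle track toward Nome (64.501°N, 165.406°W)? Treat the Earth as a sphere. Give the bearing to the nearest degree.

Δλ = -165.406 − -171.750 = 6.344°.
θ = atan2( sin Δλ · cos φ₂ , cos φ₁ · sin φ₂ − sin φ₁ · cos φ₂ · cos Δλ )
  = atan2(0.04757, 0.97871) = 2.783° → normalised to [0°, 360°): 2.783°.

3°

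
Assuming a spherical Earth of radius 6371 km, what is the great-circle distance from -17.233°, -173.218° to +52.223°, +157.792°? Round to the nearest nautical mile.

Δλ = 157.792 − -173.218 = 331.010°; wrapped into (−180°, 180°]: -28.990°.
Δφ = 52.223 − -17.233 = 69.456°.
a = sin²(Δφ/2) + cos φ₁ · cos φ₂ · sin²(Δλ/2) = 0.361191.
c = 2·atan2(√a, √(1−a)) = 1.28948 rad → d = 6371·c ≈ 8215.30 km ≈ 4435.91 nmi.

4436 nmi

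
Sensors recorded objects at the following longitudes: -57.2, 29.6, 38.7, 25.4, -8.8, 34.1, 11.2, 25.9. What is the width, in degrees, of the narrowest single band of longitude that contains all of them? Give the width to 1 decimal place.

95.9°

Sort the longitudes: -57.2°, -8.8°, +11.2°, +25.4°, +25.9°, +29.6°, +34.1°, +38.7°.
Eastward gaps between consecutive values (wrapping around): 48.4°, 20.0°, 14.2°, 0.5°, 3.7°, 4.5°, 4.6°, 264.1°.
Largest gap = 264.1° ⇒ minimal covering band is its complement: 360° − 264.1° = 95.9°.
Band runs from -57.2° eastward to +38.7°.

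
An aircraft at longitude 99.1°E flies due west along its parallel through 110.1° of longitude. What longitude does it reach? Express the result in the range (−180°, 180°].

11.0°W

Start at +99.1°; shift −110.1° → -11.0°.
-11.0° already lies in (−180°, 180°].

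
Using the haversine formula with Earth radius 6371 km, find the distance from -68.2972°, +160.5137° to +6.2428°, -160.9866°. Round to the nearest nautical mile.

4758 nmi

Δλ = -160.9866 − 160.5137 = -321.5003°; wrapped into (−180°, 180°]: 38.4997°.
Δφ = 6.2428 − -68.2972 = 74.5400°.
a = sin²(Δφ/2) + cos φ₁ · cos φ₂ · sin²(Δλ/2) = 0.406673.
c = 2·atan2(√a, √(1−a)) = 1.38304 rad → d = 6371·c ≈ 8811.36 km ≈ 4757.75 nmi.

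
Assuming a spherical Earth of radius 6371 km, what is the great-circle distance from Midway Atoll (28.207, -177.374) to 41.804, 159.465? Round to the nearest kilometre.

Δλ = 159.465 − -177.374 = 336.839°; wrapped into (−180°, 180°]: -23.161°.
Δφ = 41.804 − 28.207 = 13.597°.
a = sin²(Δφ/2) + cos φ₁ · cos φ₂ · sin²(Δλ/2) = 0.040486.
c = 2·atan2(√a, √(1−a)) = 0.40519 rad → d = 6371·c ≈ 2581.44 km.

2581 km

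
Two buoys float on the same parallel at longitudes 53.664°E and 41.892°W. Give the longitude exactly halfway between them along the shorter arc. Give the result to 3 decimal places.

5.886°E

Signed shortest Δλ from +53.664° to -41.892° is -95.556°.
Midpoint longitude = +53.664° + (-95.556°)/2 = +53.664° − 47.778° = +5.886°.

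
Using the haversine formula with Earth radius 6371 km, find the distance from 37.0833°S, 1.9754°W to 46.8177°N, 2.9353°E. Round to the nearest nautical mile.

5044 nmi

Δλ = 2.9353 − -1.9754 = 4.9107°.
Δφ = 46.8177 − -37.0833 = 83.9010°.
a = sin²(Δφ/2) + cos φ₁ · cos φ₂ · sin²(Δλ/2) = 0.447879.
c = 2·atan2(√a, √(1−a)) = 1.46636 rad → d = 6371·c ≈ 9342.20 km ≈ 5044.39 nmi.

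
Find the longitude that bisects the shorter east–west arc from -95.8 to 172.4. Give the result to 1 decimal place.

Signed shortest Δλ from -95.8° to +172.4° is -91.8°.
Midpoint longitude = -95.8° + (-91.8°)/2 = -95.8° − 45.9° = -141.7°.
(The naïve average (-95.8 + +172.4)/2 = 38.3° is on the wrong side of the globe.)

-141.7°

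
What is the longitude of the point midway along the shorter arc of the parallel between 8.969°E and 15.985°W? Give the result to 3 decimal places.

Signed shortest Δλ from +8.969° to -15.985° is -24.954°.
Midpoint longitude = +8.969° + (-24.954°)/2 = +8.969° − 12.477° = -3.508°.

3.508°W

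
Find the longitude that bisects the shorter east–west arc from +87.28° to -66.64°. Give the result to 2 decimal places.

+10.32°

Signed shortest Δλ from +87.28° to -66.64° is -153.92°.
Midpoint longitude = +87.28° + (-153.92°)/2 = +87.28° − 76.96° = +10.32°.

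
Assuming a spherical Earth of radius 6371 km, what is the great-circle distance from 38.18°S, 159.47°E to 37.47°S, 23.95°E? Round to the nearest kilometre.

10448 km

Δλ = 23.95 − 159.47 = -135.52°.
Δφ = -37.47 − -38.18 = 0.71°.
a = sin²(Δφ/2) + cos φ₁ · cos φ₂ · sin²(Δλ/2) = 0.534549.
c = 2·atan2(√a, √(1−a)) = 1.63995 rad → d = 6371·c ≈ 10448.12 km.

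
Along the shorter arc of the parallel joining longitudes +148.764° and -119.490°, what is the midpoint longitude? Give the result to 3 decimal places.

Signed shortest Δλ from +148.764° to -119.490° is +91.746°.
Midpoint longitude = +148.764° + (+91.746°)/2 = +148.764° + 45.873° = +194.637°.
Normalise into (−180°, 180°]: -165.363°.
(The naïve average (+148.764 + -119.490)/2 = 14.637° is on the wrong side of the globe.)

-165.363°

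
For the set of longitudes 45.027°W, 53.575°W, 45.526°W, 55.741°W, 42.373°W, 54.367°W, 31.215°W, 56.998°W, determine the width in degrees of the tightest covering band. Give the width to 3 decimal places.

Sort the longitudes: -56.998°, -55.741°, -54.367°, -53.575°, -45.526°, -45.027°, -42.373°, -31.215°.
Eastward gaps between consecutive values (wrapping around): 1.257°, 1.374°, 0.792°, 8.049°, 0.499°, 2.654°, 11.158°, 334.217°.
Largest gap = 334.217° ⇒ minimal covering band is its complement: 360° − 334.217° = 25.783°.
Band runs from -56.998° eastward to -31.215°.

25.783°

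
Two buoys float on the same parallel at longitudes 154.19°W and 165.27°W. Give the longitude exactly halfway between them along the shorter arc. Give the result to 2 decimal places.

Signed shortest Δλ from -154.19° to -165.27° is -11.08°.
Midpoint longitude = -154.19° + (-11.08°)/2 = -154.19° − 5.54° = -159.73°.

159.73°W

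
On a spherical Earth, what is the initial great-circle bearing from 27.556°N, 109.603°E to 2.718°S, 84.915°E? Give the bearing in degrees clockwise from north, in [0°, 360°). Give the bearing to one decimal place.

222.1°

Δλ = 84.915 − 109.603 = -24.688°.
θ = atan2( sin Δλ · cos φ₂ , cos φ₁ · sin φ₂ − sin φ₁ · cos φ₂ · cos Δλ )
  = atan2(-0.41721, -0.46190) = -137.910° → normalised to [0°, 360°): 222.090°.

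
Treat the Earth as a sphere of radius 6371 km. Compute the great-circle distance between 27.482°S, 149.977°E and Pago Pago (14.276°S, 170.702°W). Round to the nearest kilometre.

4319 km

Δλ = -170.702 − 149.977 = -320.679°; wrapped into (−180°, 180°]: 39.321°.
Δφ = -14.276 − -27.482 = 13.206°.
a = sin²(Δφ/2) + cos φ₁ · cos φ₂ · sin²(Δλ/2) = 0.110544.
c = 2·atan2(√a, √(1−a)) = 0.67787 rad → d = 6371·c ≈ 4318.69 km.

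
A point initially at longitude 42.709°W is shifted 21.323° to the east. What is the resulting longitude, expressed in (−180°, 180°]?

21.386°W

Start at -42.709°; shift +21.323° → -21.386°.
-21.386° already lies in (−180°, 180°].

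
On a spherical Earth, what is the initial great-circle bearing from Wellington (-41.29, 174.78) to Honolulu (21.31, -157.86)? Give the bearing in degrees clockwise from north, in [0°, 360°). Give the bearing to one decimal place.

27.6°

Δλ = -157.86 − 174.78 = -332.64°; wrapped into (−180°, 180°]: 27.36°.
θ = atan2( sin Δλ · cos φ₂ , cos φ₁ · sin φ₂ − sin φ₁ · cos φ₂ · cos Δλ )
  = atan2(0.42816, 0.81905) = 27.598° → normalised to [0°, 360°): 27.598°.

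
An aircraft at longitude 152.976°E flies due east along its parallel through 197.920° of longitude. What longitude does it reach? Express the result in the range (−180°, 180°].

9.104°W

Start at +152.976°; shift +197.920° → +350.896°.
+350.896° lies outside (−180°, 180°]; subtract 360° → -9.104°.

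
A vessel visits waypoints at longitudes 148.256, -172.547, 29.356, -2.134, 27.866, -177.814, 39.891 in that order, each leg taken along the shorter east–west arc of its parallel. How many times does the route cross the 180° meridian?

Leg 1: +148.256° → -172.547°, shortest Δλ = 39.197° (east) — crosses 180°.
Leg 2: -172.547° → +29.356°, shortest Δλ = -158.097° (west) — crosses 180°.
Leg 3: +29.356° → -2.134°, shortest Δλ = -31.49° (west) — does not cross 180°.
Leg 4: -2.134° → +27.866°, shortest Δλ = 30.0° (east) — does not cross 180°.
Leg 5: +27.866° → -177.814°, shortest Δλ = 154.32° (east) — crosses 180°.
Leg 6: -177.814° → +39.891°, shortest Δλ = -142.295° (west) — crosses 180°.
Total crossings: 4.

4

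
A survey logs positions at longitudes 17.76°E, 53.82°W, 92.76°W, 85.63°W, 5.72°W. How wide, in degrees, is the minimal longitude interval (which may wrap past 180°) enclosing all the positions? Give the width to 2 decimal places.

110.52°

Sort the longitudes: -92.76°, -85.63°, -53.82°, -5.72°, +17.76°.
Eastward gaps between consecutive values (wrapping around): 7.13°, 31.81°, 48.10°, 23.48°, 249.48°.
Largest gap = 249.48° ⇒ minimal covering band is its complement: 360° − 249.48° = 110.52°.
Band runs from -92.76° eastward to +17.76°.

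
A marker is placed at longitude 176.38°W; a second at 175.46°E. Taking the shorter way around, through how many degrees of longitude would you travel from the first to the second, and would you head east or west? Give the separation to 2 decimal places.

Raw difference: 175.46 − -176.38 = 351.84°.
Normalise into (−180°, 180°]: 351.84° − 360° = -8.16°.
Negative ⇒ the second point lies to the west; separation 8.16°.

8.16° west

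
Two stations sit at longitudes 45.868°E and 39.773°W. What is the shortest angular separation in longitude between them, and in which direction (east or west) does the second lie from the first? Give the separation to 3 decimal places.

85.641° west

Raw difference: -39.773 − 45.868 = -85.641°.
Normalise into (−180°, 180°]: -85.641° stays -85.641°.
Negative ⇒ the second point lies to the west; separation 85.641°.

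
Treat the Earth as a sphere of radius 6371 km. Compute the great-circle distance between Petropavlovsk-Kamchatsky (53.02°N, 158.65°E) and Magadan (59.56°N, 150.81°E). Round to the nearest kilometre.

872 km

Δλ = 150.81 − 158.65 = -7.84°.
Δφ = 59.56 − 53.02 = 6.54°.
a = sin²(Δφ/2) + cos φ₁ · cos φ₂ · sin²(Δλ/2) = 0.004678.
c = 2·atan2(√a, √(1−a)) = 0.13690 rad → d = 6371·c ≈ 872.18 km.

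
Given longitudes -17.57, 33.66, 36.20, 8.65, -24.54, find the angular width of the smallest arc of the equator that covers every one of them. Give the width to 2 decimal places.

60.74°

Sort the longitudes: -24.54°, -17.57°, +8.65°, +33.66°, +36.20°.
Eastward gaps between consecutive values (wrapping around): 6.97°, 26.22°, 25.01°, 2.54°, 299.26°.
Largest gap = 299.26° ⇒ minimal covering band is its complement: 360° − 299.26° = 60.74°.
Band runs from -24.54° eastward to +36.20°.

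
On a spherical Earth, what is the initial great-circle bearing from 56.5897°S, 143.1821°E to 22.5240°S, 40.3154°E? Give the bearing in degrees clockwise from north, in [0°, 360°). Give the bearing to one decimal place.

247.0°

Δλ = 40.3154 − 143.1821 = -102.8667°.
θ = atan2( sin Δλ · cos φ₂ , cos φ₁ · sin φ₂ − sin φ₁ · cos φ₂ · cos Δλ )
  = atan2(-0.90053, -0.38264) = -113.021° → normalised to [0°, 360°): 246.979°.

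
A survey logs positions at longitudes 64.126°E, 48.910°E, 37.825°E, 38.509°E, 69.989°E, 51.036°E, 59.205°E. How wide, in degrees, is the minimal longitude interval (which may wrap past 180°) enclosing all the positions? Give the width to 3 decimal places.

32.164°

Sort the longitudes: +37.825°, +38.509°, +48.910°, +51.036°, +59.205°, +64.126°, +69.989°.
Eastward gaps between consecutive values (wrapping around): 0.684°, 10.401°, 2.126°, 8.169°, 4.921°, 5.863°, 327.836°.
Largest gap = 327.836° ⇒ minimal covering band is its complement: 360° − 327.836° = 32.164°.
Band runs from +37.825° eastward to +69.989°.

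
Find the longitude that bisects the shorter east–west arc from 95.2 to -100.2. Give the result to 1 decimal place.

Signed shortest Δλ from +95.2° to -100.2° is +164.6°.
Midpoint longitude = +95.2° + (+164.6°)/2 = +95.2° + 82.3° = +177.5°.
(The naïve average (+95.2 + -100.2)/2 = -2.5° is on the wrong side of the globe.)

+177.5°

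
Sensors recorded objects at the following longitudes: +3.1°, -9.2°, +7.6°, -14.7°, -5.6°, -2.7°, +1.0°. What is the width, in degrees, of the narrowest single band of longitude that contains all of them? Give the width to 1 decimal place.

22.3°

Sort the longitudes: -14.7°, -9.2°, -5.6°, -2.7°, +1.0°, +3.1°, +7.6°.
Eastward gaps between consecutive values (wrapping around): 5.5°, 3.6°, 2.9°, 3.7°, 2.1°, 4.5°, 337.7°.
Largest gap = 337.7° ⇒ minimal covering band is its complement: 360° − 337.7° = 22.3°.
Band runs from -14.7° eastward to +7.6°.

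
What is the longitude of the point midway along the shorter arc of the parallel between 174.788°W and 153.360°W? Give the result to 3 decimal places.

164.074°W

Signed shortest Δλ from -174.788° to -153.360° is +21.428°.
Midpoint longitude = -174.788° + (+21.428°)/2 = -174.788° + 10.714° = -164.074°.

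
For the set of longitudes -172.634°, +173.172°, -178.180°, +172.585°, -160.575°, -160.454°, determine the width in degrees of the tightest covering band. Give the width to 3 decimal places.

Sort the longitudes: -178.180°, -172.634°, -160.575°, -160.454°, +172.585°, +173.172°.
Eastward gaps between consecutive values (wrapping around): 5.546°, 12.059°, 0.121°, 333.039°, 0.587°, 8.648°.
Largest gap = 333.039° ⇒ minimal covering band is its complement: 360° − 333.039° = 26.961°.
Band runs from +172.585° eastward to -160.454°, crossing the antimeridian.

26.961°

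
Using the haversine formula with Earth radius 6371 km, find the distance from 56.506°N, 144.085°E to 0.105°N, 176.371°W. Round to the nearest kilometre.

Δλ = -176.371 − 144.085 = -320.456°; wrapped into (−180°, 180°]: 39.544°.
Δφ = 0.105 − 56.506 = -56.401°.
a = sin²(Δφ/2) + cos φ₁ · cos φ₂ · sin²(Δλ/2) = 0.286461.
c = 2·atan2(√a, √(1−a)) = 1.12954 rad → d = 6371·c ≈ 7196.28 km.

7196 km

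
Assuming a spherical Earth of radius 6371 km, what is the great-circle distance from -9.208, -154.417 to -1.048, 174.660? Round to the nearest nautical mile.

1911 nmi

Δλ = 174.660 − -154.417 = 329.077°; wrapped into (−180°, 180°]: -30.923°.
Δφ = -1.048 − -9.208 = 8.160°.
a = sin²(Δφ/2) + cos φ₁ · cos φ₂ · sin²(Δλ/2) = 0.075205.
c = 2·atan2(√a, √(1−a)) = 0.55559 rad → d = 6371·c ≈ 3539.66 km ≈ 1911.27 nmi.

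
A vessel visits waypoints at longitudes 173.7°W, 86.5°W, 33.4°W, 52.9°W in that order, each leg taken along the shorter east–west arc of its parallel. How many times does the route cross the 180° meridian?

0

Leg 1: -173.7° → -86.5°, shortest Δλ = 87.2° (east) — does not cross 180°.
Leg 2: -86.5° → -33.4°, shortest Δλ = 53.1° (east) — does not cross 180°.
Leg 3: -33.4° → -52.9°, shortest Δλ = -19.5° (west) — does not cross 180°.
Total crossings: 0.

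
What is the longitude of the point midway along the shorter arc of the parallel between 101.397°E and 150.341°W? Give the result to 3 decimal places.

155.528°E

Signed shortest Δλ from +101.397° to -150.341° is +108.262°.
Midpoint longitude = +101.397° + (+108.262°)/2 = +101.397° + 54.131° = +155.528°.
(The naïve average (+101.397 + -150.341)/2 = -24.472° is on the wrong side of the globe.)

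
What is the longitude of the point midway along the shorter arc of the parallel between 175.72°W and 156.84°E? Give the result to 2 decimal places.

Signed shortest Δλ from -175.72° to +156.84° is -27.44°.
Midpoint longitude = -175.72° + (-27.44°)/2 = -175.72° − 13.72° = -189.44°.
Normalise into (−180°, 180°]: +170.56°.
(The naïve average (-175.72 + +156.84)/2 = -9.44° is on the wrong side of the globe.)

170.56°E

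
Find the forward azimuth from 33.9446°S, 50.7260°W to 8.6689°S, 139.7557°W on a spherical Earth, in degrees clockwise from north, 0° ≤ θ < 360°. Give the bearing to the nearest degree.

263°

Δλ = -139.7557 − -50.7260 = -89.0297°.
θ = atan2( sin Δλ · cos φ₂ , cos φ₁ · sin φ₂ − sin φ₁ · cos φ₂ · cos Δλ )
  = atan2(-0.98843, -0.11569) = -96.676° → normalised to [0°, 360°): 263.324°.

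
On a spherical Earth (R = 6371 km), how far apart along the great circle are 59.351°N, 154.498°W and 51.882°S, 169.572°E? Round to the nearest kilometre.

12783 km

Δλ = 169.572 − -154.498 = 324.070°; wrapped into (−180°, 180°]: -35.930°.
Δφ = -51.882 − 59.351 = -111.233°.
a = sin²(Δφ/2) + cos φ₁ · cos φ₂ · sin²(Δλ/2) = 0.711017.
c = 2·atan2(√a, √(1−a)) = 2.00648 rad → d = 6371·c ≈ 12783.31 km.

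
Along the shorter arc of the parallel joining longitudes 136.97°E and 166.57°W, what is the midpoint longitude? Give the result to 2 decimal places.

Signed shortest Δλ from +136.97° to -166.57° is +56.46°.
Midpoint longitude = +136.97° + (+56.46°)/2 = +136.97° + 28.23° = +165.20°.
(The naïve average (+136.97 + -166.57)/2 = -14.8° is on the wrong side of the globe.)

165.20°E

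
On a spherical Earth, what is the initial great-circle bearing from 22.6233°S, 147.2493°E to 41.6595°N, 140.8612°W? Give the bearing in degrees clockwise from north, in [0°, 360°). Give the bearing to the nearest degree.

45°

Δλ = -140.8612 − 147.2493 = -288.1105°; wrapped into (−180°, 180°]: 71.8895°.
θ = atan2( sin Δλ · cos φ₂ , cos φ₁ · sin φ₂ − sin φ₁ · cos φ₂ · cos Δλ )
  = atan2(0.71010, 0.70289) = 45.292° → normalised to [0°, 360°): 45.292°.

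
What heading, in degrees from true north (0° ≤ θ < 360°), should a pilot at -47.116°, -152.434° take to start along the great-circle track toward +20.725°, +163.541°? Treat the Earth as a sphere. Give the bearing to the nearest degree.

318°

Δλ = 163.541 − -152.434 = 315.975°; wrapped into (−180°, 180°]: -44.025°.
θ = atan2( sin Δλ · cos φ₂ , cos φ₁ · sin φ₂ − sin φ₁ · cos φ₂ · cos Δλ )
  = atan2(-0.65000, 0.73359) = -41.543° → normalised to [0°, 360°): 318.457°.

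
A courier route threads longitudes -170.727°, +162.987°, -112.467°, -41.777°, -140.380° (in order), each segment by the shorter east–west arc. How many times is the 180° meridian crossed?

Leg 1: -170.727° → +162.987°, shortest Δλ = -26.286° (west) — crosses 180°.
Leg 2: +162.987° → -112.467°, shortest Δλ = 84.546° (east) — crosses 180°.
Leg 3: -112.467° → -41.777°, shortest Δλ = 70.69° (east) — does not cross 180°.
Leg 4: -41.777° → -140.380°, shortest Δλ = -98.603° (west) — does not cross 180°.
Total crossings: 2.

2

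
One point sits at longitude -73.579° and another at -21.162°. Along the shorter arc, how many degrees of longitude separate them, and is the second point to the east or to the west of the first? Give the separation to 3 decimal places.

Raw difference: -21.162 − -73.579 = 52.417°.
Normalise into (−180°, 180°]: 52.417° stays 52.417°.
Positive ⇒ the second point lies to the east; separation 52.417°.

52.417° east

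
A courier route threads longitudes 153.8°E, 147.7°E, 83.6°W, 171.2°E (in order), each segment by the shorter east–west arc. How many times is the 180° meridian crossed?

2

Leg 1: +153.8° → +147.7°, shortest Δλ = -6.1° (west) — does not cross 180°.
Leg 2: +147.7° → -83.6°, shortest Δλ = 128.7° (east) — crosses 180°.
Leg 3: -83.6° → +171.2°, shortest Δλ = -105.2° (west) — crosses 180°.
Total crossings: 2.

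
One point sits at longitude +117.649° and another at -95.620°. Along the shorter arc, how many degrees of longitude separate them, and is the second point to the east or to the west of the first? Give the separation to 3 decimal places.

Raw difference: -95.620 − 117.649 = -213.269°.
Normalise into (−180°, 180°]: -213.269° + 360° = 146.731°.
Positive ⇒ the second point lies to the east; separation 146.731°.

146.731° east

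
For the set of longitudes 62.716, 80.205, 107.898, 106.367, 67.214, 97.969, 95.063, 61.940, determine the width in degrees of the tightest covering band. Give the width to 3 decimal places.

Sort the longitudes: +61.940°, +62.716°, +67.214°, +80.205°, +95.063°, +97.969°, +106.367°, +107.898°.
Eastward gaps between consecutive values (wrapping around): 0.776°, 4.498°, 12.991°, 14.858°, 2.906°, 8.398°, 1.531°, 314.042°.
Largest gap = 314.042° ⇒ minimal covering band is its complement: 360° − 314.042° = 45.958°.
Band runs from +61.940° eastward to +107.898°.

45.958°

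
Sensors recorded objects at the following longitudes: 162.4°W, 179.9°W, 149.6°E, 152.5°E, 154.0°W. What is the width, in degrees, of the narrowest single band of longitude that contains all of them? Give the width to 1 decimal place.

Sort the longitudes: -179.9°, -162.4°, -154.0°, +149.6°, +152.5°.
Eastward gaps between consecutive values (wrapping around): 17.5°, 8.4°, 303.6°, 2.9°, 27.6°.
Largest gap = 303.6° ⇒ minimal covering band is its complement: 360° − 303.6° = 56.4°.
Band runs from +149.6° eastward to -154.0°, crossing the antimeridian.

56.4°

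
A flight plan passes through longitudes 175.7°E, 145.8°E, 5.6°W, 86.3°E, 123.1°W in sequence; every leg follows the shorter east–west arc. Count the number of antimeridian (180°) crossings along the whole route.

Leg 1: +175.7° → +145.8°, shortest Δλ = -29.9° (west) — does not cross 180°.
Leg 2: +145.8° → -5.6°, shortest Δλ = -151.4° (west) — does not cross 180°.
Leg 3: -5.6° → +86.3°, shortest Δλ = 91.9° (east) — does not cross 180°.
Leg 4: +86.3° → -123.1°, shortest Δλ = 150.6° (east) — crosses 180°.
Total crossings: 1.

1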